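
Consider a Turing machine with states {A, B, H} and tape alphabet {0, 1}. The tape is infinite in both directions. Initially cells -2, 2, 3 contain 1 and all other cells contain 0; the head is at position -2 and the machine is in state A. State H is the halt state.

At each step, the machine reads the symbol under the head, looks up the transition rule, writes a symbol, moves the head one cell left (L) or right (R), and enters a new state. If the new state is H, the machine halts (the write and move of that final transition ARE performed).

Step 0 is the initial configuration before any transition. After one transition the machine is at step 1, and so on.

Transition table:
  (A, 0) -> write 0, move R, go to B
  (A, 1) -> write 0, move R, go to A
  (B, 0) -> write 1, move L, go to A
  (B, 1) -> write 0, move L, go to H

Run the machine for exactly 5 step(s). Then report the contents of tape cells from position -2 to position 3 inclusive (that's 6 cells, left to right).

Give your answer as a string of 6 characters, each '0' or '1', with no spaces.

Answer: 000011

Derivation:
Step 1: in state A at pos -2, read 1 -> (A,1)->write 0,move R,goto A. Now: state=A, head=-1, tape[-3..4]=00000110 (head:   ^)
Step 2: in state A at pos -1, read 0 -> (A,0)->write 0,move R,goto B. Now: state=B, head=0, tape[-3..4]=00000110 (head:    ^)
Step 3: in state B at pos 0, read 0 -> (B,0)->write 1,move L,goto A. Now: state=A, head=-1, tape[-3..4]=00010110 (head:   ^)
Step 4: in state A at pos -1, read 0 -> (A,0)->write 0,move R,goto B. Now: state=B, head=0, tape[-3..4]=00010110 (head:    ^)
Step 5: in state B at pos 0, read 1 -> (B,1)->write 0,move L,goto H. Now: state=H, head=-1, tape[-3..4]=00000110 (head:   ^)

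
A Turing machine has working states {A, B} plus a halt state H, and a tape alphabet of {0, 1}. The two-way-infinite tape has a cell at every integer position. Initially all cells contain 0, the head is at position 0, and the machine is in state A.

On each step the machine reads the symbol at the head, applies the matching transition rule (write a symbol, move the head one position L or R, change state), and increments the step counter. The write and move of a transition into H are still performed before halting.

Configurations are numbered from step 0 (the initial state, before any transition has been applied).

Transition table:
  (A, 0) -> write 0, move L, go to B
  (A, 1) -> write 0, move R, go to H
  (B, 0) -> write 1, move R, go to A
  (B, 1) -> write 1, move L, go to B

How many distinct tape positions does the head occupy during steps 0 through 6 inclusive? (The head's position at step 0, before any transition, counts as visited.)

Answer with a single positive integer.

Answer: 3

Derivation:
Step 1: in state A at pos 0, read 0 -> (A,0)->write 0,move L,goto B. Now: state=B, head=-1, tape[-2..1]=0000 (head:  ^)
Step 2: in state B at pos -1, read 0 -> (B,0)->write 1,move R,goto A. Now: state=A, head=0, tape[-2..1]=0100 (head:   ^)
Step 3: in state A at pos 0, read 0 -> (A,0)->write 0,move L,goto B. Now: state=B, head=-1, tape[-2..1]=0100 (head:  ^)
Step 4: in state B at pos -1, read 1 -> (B,1)->write 1,move L,goto B. Now: state=B, head=-2, tape[-3..1]=00100 (head:  ^)
Step 5: in state B at pos -2, read 0 -> (B,0)->write 1,move R,goto A. Now: state=A, head=-1, tape[-3..1]=01100 (head:   ^)
Step 6: in state A at pos -1, read 1 -> (A,1)->write 0,move R,goto H. Now: state=H, head=0, tape[-3..1]=01000 (head:    ^)
Head positions at steps 0..6: starting at 0, distinct positions visited = {-2, -1, 0} -> 3 position(s)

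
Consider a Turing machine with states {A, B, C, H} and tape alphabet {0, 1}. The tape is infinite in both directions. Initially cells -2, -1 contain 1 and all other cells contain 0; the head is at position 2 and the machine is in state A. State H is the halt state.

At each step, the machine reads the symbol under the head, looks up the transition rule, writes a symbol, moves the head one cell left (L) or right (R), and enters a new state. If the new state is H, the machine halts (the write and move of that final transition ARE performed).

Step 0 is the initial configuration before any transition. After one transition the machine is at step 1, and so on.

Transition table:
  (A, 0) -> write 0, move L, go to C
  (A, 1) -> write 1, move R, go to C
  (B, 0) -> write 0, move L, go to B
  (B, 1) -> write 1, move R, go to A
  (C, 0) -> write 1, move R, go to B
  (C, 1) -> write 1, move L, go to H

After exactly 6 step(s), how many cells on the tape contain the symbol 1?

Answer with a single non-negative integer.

Answer: 3

Derivation:
Step 1: in state A at pos 2, read 0 -> (A,0)->write 0,move L,goto C. Now: state=C, head=1, tape[-3..3]=0110000 (head:     ^)
Step 2: in state C at pos 1, read 0 -> (C,0)->write 1,move R,goto B. Now: state=B, head=2, tape[-3..3]=0110100 (head:      ^)
Step 3: in state B at pos 2, read 0 -> (B,0)->write 0,move L,goto B. Now: state=B, head=1, tape[-3..3]=0110100 (head:     ^)
Step 4: in state B at pos 1, read 1 -> (B,1)->write 1,move R,goto A. Now: state=A, head=2, tape[-3..3]=0110100 (head:      ^)
Step 5: in state A at pos 2, read 0 -> (A,0)->write 0,move L,goto C. Now: state=C, head=1, tape[-3..3]=0110100 (head:     ^)
Step 6: in state C at pos 1, read 1 -> (C,1)->write 1,move L,goto H. Now: state=H, head=0, tape[-3..3]=0110100 (head:    ^)
Cells containing 1 after step 6: {-2, -1, 1} -> 3 cell(s)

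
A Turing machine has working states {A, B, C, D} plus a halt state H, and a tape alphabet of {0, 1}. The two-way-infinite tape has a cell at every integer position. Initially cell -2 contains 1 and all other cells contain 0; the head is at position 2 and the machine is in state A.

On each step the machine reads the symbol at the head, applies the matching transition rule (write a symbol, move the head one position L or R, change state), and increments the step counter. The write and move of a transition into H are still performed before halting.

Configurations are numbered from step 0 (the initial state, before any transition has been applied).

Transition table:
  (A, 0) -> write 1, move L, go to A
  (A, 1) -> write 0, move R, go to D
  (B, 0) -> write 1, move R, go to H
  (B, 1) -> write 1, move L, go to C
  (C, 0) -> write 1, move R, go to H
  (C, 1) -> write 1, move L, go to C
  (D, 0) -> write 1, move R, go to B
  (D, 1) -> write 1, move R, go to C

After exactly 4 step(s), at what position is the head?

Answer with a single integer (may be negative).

Step 1: in state A at pos 2, read 0 -> (A,0)->write 1,move L,goto A. Now: state=A, head=1, tape[-3..3]=0100010 (head:     ^)
Step 2: in state A at pos 1, read 0 -> (A,0)->write 1,move L,goto A. Now: state=A, head=0, tape[-3..3]=0100110 (head:    ^)
Step 3: in state A at pos 0, read 0 -> (A,0)->write 1,move L,goto A. Now: state=A, head=-1, tape[-3..3]=0101110 (head:   ^)
Step 4: in state A at pos -1, read 0 -> (A,0)->write 1,move L,goto A. Now: state=A, head=-2, tape[-3..3]=0111110 (head:  ^)

Answer: -2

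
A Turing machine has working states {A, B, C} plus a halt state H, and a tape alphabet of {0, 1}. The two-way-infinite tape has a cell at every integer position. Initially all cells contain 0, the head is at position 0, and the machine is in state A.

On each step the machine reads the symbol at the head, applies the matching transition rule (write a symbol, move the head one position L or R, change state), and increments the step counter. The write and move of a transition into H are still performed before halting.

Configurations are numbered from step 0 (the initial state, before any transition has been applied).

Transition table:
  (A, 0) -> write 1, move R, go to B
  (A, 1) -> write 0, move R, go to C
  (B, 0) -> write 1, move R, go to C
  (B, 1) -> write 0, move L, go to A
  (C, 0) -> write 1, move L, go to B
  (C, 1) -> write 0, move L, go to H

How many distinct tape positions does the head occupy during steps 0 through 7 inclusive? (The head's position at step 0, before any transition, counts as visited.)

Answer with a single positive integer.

Answer: 3

Derivation:
Step 1: in state A at pos 0, read 0 -> (A,0)->write 1,move R,goto B. Now: state=B, head=1, tape[-1..2]=0100 (head:   ^)
Step 2: in state B at pos 1, read 0 -> (B,0)->write 1,move R,goto C. Now: state=C, head=2, tape[-1..3]=01100 (head:    ^)
Step 3: in state C at pos 2, read 0 -> (C,0)->write 1,move L,goto B. Now: state=B, head=1, tape[-1..3]=01110 (head:   ^)
Step 4: in state B at pos 1, read 1 -> (B,1)->write 0,move L,goto A. Now: state=A, head=0, tape[-1..3]=01010 (head:  ^)
Step 5: in state A at pos 0, read 1 -> (A,1)->write 0,move R,goto C. Now: state=C, head=1, tape[-1..3]=00010 (head:   ^)
Step 6: in state C at pos 1, read 0 -> (C,0)->write 1,move L,goto B. Now: state=B, head=0, tape[-1..3]=00110 (head:  ^)
Step 7: in state B at pos 0, read 0 -> (B,0)->write 1,move R,goto C. Now: state=C, head=1, tape[-1..3]=01110 (head:   ^)
Head positions at steps 0..7: starting at 0, distinct positions visited = {0, 1, 2} -> 3 position(s)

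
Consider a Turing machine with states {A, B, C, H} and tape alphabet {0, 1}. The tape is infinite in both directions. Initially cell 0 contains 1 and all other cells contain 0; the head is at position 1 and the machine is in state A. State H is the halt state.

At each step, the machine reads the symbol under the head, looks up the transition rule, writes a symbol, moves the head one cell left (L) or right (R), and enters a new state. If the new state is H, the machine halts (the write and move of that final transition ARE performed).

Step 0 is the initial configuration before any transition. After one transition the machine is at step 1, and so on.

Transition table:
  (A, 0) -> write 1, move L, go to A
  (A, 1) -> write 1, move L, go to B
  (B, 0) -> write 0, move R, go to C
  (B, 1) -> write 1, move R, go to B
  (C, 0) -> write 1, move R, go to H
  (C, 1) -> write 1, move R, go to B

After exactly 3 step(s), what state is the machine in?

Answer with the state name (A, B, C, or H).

Step 1: in state A at pos 1, read 0 -> (A,0)->write 1,move L,goto A. Now: state=A, head=0, tape[-1..2]=0110 (head:  ^)
Step 2: in state A at pos 0, read 1 -> (A,1)->write 1,move L,goto B. Now: state=B, head=-1, tape[-2..2]=00110 (head:  ^)
Step 3: in state B at pos -1, read 0 -> (B,0)->write 0,move R,goto C. Now: state=C, head=0, tape[-2..2]=00110 (head:   ^)

Answer: C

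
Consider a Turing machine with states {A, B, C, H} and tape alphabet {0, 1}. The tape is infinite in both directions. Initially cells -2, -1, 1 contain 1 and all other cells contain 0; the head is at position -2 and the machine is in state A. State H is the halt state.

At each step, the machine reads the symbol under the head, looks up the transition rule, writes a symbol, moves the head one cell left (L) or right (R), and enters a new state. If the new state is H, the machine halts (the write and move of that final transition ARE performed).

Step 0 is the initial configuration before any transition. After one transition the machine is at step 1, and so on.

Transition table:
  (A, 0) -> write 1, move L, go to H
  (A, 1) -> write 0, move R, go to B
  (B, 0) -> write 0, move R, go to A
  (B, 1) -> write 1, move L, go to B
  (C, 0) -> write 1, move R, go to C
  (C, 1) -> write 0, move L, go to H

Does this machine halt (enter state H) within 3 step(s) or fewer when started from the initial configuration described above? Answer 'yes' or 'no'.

Answer: no

Derivation:
Step 1: in state A at pos -2, read 1 -> (A,1)->write 0,move R,goto B. Now: state=B, head=-1, tape[-3..2]=001010 (head:   ^)
Step 2: in state B at pos -1, read 1 -> (B,1)->write 1,move L,goto B. Now: state=B, head=-2, tape[-3..2]=001010 (head:  ^)
Step 3: in state B at pos -2, read 0 -> (B,0)->write 0,move R,goto A. Now: state=A, head=-1, tape[-3..2]=001010 (head:   ^)
After 3 step(s): state = A (not H) -> not halted within 3 -> no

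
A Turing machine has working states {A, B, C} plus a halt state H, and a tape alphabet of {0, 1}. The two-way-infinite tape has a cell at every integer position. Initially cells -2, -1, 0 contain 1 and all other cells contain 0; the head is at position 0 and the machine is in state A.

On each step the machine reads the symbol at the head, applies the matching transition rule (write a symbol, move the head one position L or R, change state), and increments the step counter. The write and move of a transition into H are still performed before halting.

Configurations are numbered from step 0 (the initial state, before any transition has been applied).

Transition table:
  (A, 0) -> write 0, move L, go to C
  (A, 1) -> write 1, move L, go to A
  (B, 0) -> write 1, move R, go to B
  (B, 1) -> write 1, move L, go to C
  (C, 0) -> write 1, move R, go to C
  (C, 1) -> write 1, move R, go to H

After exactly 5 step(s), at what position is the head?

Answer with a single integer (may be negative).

Step 1: in state A at pos 0, read 1 -> (A,1)->write 1,move L,goto A. Now: state=A, head=-1, tape[-3..1]=01110 (head:   ^)
Step 2: in state A at pos -1, read 1 -> (A,1)->write 1,move L,goto A. Now: state=A, head=-2, tape[-3..1]=01110 (head:  ^)
Step 3: in state A at pos -2, read 1 -> (A,1)->write 1,move L,goto A. Now: state=A, head=-3, tape[-4..1]=001110 (head:  ^)
Step 4: in state A at pos -3, read 0 -> (A,0)->write 0,move L,goto C. Now: state=C, head=-4, tape[-5..1]=0001110 (head:  ^)
Step 5: in state C at pos -4, read 0 -> (C,0)->write 1,move R,goto C. Now: state=C, head=-3, tape[-5..1]=0101110 (head:   ^)

Answer: -3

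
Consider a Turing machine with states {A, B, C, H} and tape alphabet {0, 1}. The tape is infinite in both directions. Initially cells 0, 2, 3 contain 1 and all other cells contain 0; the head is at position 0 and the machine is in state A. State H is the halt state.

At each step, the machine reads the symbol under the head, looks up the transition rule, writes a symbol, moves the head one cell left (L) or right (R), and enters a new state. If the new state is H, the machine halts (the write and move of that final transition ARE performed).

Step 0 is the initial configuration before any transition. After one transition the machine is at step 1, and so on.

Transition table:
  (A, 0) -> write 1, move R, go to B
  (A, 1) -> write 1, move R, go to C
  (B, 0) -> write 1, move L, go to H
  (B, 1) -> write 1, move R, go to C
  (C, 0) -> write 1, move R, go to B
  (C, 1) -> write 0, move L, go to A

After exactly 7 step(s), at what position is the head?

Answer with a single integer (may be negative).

Step 1: in state A at pos 0, read 1 -> (A,1)->write 1,move R,goto C. Now: state=C, head=1, tape[-1..4]=010110 (head:   ^)
Step 2: in state C at pos 1, read 0 -> (C,0)->write 1,move R,goto B. Now: state=B, head=2, tape[-1..4]=011110 (head:    ^)
Step 3: in state B at pos 2, read 1 -> (B,1)->write 1,move R,goto C. Now: state=C, head=3, tape[-1..4]=011110 (head:     ^)
Step 4: in state C at pos 3, read 1 -> (C,1)->write 0,move L,goto A. Now: state=A, head=2, tape[-1..4]=011100 (head:    ^)
Step 5: in state A at pos 2, read 1 -> (A,1)->write 1,move R,goto C. Now: state=C, head=3, tape[-1..4]=011100 (head:     ^)
Step 6: in state C at pos 3, read 0 -> (C,0)->write 1,move R,goto B. Now: state=B, head=4, tape[-1..5]=0111100 (head:      ^)
Step 7: in state B at pos 4, read 0 -> (B,0)->write 1,move L,goto H. Now: state=H, head=3, tape[-1..5]=0111110 (head:     ^)

Answer: 3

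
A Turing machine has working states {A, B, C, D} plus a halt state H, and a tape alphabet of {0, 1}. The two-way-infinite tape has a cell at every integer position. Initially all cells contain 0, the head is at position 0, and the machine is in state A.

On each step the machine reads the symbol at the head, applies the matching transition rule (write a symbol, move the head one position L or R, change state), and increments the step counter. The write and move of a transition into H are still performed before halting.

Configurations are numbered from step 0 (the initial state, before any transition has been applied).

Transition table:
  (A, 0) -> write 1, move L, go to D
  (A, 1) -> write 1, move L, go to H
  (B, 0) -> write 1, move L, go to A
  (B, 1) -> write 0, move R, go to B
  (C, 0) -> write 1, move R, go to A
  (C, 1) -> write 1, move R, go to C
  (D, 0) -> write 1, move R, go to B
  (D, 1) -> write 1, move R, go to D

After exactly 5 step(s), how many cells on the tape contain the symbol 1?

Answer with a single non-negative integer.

Step 1: in state A at pos 0, read 0 -> (A,0)->write 1,move L,goto D. Now: state=D, head=-1, tape[-2..1]=0010 (head:  ^)
Step 2: in state D at pos -1, read 0 -> (D,0)->write 1,move R,goto B. Now: state=B, head=0, tape[-2..1]=0110 (head:   ^)
Step 3: in state B at pos 0, read 1 -> (B,1)->write 0,move R,goto B. Now: state=B, head=1, tape[-2..2]=01000 (head:    ^)
Step 4: in state B at pos 1, read 0 -> (B,0)->write 1,move L,goto A. Now: state=A, head=0, tape[-2..2]=01010 (head:   ^)
Step 5: in state A at pos 0, read 0 -> (A,0)->write 1,move L,goto D. Now: state=D, head=-1, tape[-2..2]=01110 (head:  ^)
Cells containing 1 after step 5: {-1, 0, 1} -> 3 cell(s)

Answer: 3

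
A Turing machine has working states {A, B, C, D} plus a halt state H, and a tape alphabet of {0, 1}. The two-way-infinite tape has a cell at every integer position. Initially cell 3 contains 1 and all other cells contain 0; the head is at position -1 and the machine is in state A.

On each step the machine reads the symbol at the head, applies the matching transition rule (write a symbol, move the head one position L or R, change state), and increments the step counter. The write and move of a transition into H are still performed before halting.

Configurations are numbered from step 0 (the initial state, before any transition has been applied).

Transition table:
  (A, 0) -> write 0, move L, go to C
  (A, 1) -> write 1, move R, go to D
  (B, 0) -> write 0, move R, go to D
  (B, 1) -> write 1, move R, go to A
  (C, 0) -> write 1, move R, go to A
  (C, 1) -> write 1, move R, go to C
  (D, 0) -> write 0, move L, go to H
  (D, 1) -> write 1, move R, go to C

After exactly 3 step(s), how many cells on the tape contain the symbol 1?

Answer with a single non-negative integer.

Step 1: in state A at pos -1, read 0 -> (A,0)->write 0,move L,goto C. Now: state=C, head=-2, tape[-3..4]=00000010 (head:  ^)
Step 2: in state C at pos -2, read 0 -> (C,0)->write 1,move R,goto A. Now: state=A, head=-1, tape[-3..4]=01000010 (head:   ^)
Step 3: in state A at pos -1, read 0 -> (A,0)->write 0,move L,goto C. Now: state=C, head=-2, tape[-3..4]=01000010 (head:  ^)
Cells containing 1 after step 3: {-2, 3} -> 2 cell(s)

Answer: 2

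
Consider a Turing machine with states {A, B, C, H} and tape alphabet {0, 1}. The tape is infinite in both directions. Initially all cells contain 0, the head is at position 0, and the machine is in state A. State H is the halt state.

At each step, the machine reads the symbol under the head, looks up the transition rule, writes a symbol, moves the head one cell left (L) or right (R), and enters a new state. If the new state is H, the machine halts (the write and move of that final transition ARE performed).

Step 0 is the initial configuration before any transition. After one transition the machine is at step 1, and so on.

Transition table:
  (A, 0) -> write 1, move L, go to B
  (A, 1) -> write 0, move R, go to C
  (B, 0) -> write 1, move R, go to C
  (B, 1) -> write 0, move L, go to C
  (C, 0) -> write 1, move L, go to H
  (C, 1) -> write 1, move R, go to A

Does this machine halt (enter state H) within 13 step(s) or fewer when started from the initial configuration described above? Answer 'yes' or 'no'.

Answer: yes

Derivation:
Step 1: in state A at pos 0, read 0 -> (A,0)->write 1,move L,goto B. Now: state=B, head=-1, tape[-2..1]=0010 (head:  ^)
Step 2: in state B at pos -1, read 0 -> (B,0)->write 1,move R,goto C. Now: state=C, head=0, tape[-2..1]=0110 (head:   ^)
Step 3: in state C at pos 0, read 1 -> (C,1)->write 1,move R,goto A. Now: state=A, head=1, tape[-2..2]=01100 (head:    ^)
Step 4: in state A at pos 1, read 0 -> (A,0)->write 1,move L,goto B. Now: state=B, head=0, tape[-2..2]=01110 (head:   ^)
Step 5: in state B at pos 0, read 1 -> (B,1)->write 0,move L,goto C. Now: state=C, head=-1, tape[-2..2]=01010 (head:  ^)
Step 6: in state C at pos -1, read 1 -> (C,1)->write 1,move R,goto A. Now: state=A, head=0, tape[-2..2]=01010 (head:   ^)
Step 7: in state A at pos 0, read 0 -> (A,0)->write 1,move L,goto B. Now: state=B, head=-1, tape[-2..2]=01110 (head:  ^)
Step 8: in state B at pos -1, read 1 -> (B,1)->write 0,move L,goto C. Now: state=C, head=-2, tape[-3..2]=000110 (head:  ^)
Step 9: in state C at pos -2, read 0 -> (C,0)->write 1,move L,goto H. Now: state=H, head=-3, tape[-4..2]=0010110 (head:  ^)
State H reached at step 9; 9 <= 13 -> yes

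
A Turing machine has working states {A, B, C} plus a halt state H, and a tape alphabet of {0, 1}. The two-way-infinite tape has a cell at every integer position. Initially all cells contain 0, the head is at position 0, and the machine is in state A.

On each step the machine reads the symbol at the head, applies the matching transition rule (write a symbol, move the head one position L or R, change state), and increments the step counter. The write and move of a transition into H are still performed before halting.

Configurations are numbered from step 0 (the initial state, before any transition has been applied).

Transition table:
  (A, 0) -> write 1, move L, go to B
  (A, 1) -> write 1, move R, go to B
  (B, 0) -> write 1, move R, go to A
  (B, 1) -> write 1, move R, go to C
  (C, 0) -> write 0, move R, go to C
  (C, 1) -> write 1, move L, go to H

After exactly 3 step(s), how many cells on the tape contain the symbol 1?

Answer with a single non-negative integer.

Step 1: in state A at pos 0, read 0 -> (A,0)->write 1,move L,goto B. Now: state=B, head=-1, tape[-2..1]=0010 (head:  ^)
Step 2: in state B at pos -1, read 0 -> (B,0)->write 1,move R,goto A. Now: state=A, head=0, tape[-2..1]=0110 (head:   ^)
Step 3: in state A at pos 0, read 1 -> (A,1)->write 1,move R,goto B. Now: state=B, head=1, tape[-2..2]=01100 (head:    ^)
Cells containing 1 after step 3: {-1, 0} -> 2 cell(s)

Answer: 2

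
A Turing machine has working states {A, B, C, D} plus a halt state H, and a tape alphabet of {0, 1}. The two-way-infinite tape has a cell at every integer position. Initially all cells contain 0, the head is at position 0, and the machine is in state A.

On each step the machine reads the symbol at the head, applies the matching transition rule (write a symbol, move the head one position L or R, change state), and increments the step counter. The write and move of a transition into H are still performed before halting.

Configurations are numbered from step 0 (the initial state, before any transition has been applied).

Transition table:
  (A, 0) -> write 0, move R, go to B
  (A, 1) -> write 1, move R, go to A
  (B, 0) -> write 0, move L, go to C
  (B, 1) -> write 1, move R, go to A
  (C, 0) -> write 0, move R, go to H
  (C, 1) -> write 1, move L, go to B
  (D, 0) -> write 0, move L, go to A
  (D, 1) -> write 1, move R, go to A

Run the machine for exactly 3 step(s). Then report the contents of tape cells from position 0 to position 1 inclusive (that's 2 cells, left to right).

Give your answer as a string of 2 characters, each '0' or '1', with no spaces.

Answer: 00

Derivation:
Step 1: in state A at pos 0, read 0 -> (A,0)->write 0,move R,goto B. Now: state=B, head=1, tape[-1..2]=0000 (head:   ^)
Step 2: in state B at pos 1, read 0 -> (B,0)->write 0,move L,goto C. Now: state=C, head=0, tape[-1..2]=0000 (head:  ^)
Step 3: in state C at pos 0, read 0 -> (C,0)->write 0,move R,goto H. Now: state=H, head=1, tape[-1..2]=0000 (head:   ^)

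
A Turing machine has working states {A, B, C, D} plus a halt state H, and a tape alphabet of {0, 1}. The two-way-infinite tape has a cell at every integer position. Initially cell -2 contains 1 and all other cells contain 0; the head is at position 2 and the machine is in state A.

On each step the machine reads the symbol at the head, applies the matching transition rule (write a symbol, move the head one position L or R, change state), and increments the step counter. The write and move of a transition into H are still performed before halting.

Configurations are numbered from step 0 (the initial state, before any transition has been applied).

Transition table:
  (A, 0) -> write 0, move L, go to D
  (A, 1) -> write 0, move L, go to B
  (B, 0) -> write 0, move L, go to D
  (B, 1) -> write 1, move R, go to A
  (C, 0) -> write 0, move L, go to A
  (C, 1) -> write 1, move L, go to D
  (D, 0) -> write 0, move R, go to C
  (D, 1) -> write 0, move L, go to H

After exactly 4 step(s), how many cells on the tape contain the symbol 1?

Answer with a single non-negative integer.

Answer: 1

Derivation:
Step 1: in state A at pos 2, read 0 -> (A,0)->write 0,move L,goto D. Now: state=D, head=1, tape[-3..3]=0100000 (head:     ^)
Step 2: in state D at pos 1, read 0 -> (D,0)->write 0,move R,goto C. Now: state=C, head=2, tape[-3..3]=0100000 (head:      ^)
Step 3: in state C at pos 2, read 0 -> (C,0)->write 0,move L,goto A. Now: state=A, head=1, tape[-3..3]=0100000 (head:     ^)
Step 4: in state A at pos 1, read 0 -> (A,0)->write 0,move L,goto D. Now: state=D, head=0, tape[-3..3]=0100000 (head:    ^)
Cells containing 1 after step 4: {-2} -> 1 cell(s)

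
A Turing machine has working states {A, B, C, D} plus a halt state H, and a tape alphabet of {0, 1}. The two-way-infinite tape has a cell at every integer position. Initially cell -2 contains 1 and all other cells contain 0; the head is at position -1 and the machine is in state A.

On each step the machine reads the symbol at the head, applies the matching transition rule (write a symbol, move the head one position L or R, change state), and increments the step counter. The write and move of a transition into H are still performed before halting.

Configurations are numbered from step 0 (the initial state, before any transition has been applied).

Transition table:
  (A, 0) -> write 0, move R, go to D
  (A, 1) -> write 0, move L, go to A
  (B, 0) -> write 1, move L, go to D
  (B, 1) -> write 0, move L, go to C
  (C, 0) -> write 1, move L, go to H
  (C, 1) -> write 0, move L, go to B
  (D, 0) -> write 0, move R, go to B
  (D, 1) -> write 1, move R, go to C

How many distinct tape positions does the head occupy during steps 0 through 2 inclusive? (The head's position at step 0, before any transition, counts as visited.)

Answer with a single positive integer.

Answer: 3

Derivation:
Step 1: in state A at pos -1, read 0 -> (A,0)->write 0,move R,goto D. Now: state=D, head=0, tape[-3..1]=01000 (head:    ^)
Step 2: in state D at pos 0, read 0 -> (D,0)->write 0,move R,goto B. Now: state=B, head=1, tape[-3..2]=010000 (head:     ^)
Head positions at steps 0..2: starting at -1, distinct positions visited = {-1, 0, 1} -> 3 position(s)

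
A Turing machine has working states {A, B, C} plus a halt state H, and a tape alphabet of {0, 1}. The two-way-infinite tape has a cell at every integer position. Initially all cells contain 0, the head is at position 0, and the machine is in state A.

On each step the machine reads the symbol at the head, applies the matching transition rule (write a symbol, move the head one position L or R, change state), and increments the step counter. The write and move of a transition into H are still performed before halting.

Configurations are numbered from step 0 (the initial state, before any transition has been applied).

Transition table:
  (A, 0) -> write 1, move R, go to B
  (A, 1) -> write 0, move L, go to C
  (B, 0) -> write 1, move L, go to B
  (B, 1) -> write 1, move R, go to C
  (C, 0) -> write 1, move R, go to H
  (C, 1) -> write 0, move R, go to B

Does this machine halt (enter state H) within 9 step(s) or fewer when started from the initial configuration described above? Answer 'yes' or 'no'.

Step 1: in state A at pos 0, read 0 -> (A,0)->write 1,move R,goto B. Now: state=B, head=1, tape[-1..2]=0100 (head:   ^)
Step 2: in state B at pos 1, read 0 -> (B,0)->write 1,move L,goto B. Now: state=B, head=0, tape[-1..2]=0110 (head:  ^)
Step 3: in state B at pos 0, read 1 -> (B,1)->write 1,move R,goto C. Now: state=C, head=1, tape[-1..2]=0110 (head:   ^)
Step 4: in state C at pos 1, read 1 -> (C,1)->write 0,move R,goto B. Now: state=B, head=2, tape[-1..3]=01000 (head:    ^)
Step 5: in state B at pos 2, read 0 -> (B,0)->write 1,move L,goto B. Now: state=B, head=1, tape[-1..3]=01010 (head:   ^)
Step 6: in state B at pos 1, read 0 -> (B,0)->write 1,move L,goto B. Now: state=B, head=0, tape[-1..3]=01110 (head:  ^)
Step 7: in state B at pos 0, read 1 -> (B,1)->write 1,move R,goto C. Now: state=C, head=1, tape[-1..3]=01110 (head:   ^)
Step 8: in state C at pos 1, read 1 -> (C,1)->write 0,move R,goto B. Now: state=B, head=2, tape[-1..3]=01010 (head:    ^)
Step 9: in state B at pos 2, read 1 -> (B,1)->write 1,move R,goto C. Now: state=C, head=3, tape[-1..4]=010100 (head:     ^)
After 9 step(s): state = C (not H) -> not halted within 9 -> no

Answer: no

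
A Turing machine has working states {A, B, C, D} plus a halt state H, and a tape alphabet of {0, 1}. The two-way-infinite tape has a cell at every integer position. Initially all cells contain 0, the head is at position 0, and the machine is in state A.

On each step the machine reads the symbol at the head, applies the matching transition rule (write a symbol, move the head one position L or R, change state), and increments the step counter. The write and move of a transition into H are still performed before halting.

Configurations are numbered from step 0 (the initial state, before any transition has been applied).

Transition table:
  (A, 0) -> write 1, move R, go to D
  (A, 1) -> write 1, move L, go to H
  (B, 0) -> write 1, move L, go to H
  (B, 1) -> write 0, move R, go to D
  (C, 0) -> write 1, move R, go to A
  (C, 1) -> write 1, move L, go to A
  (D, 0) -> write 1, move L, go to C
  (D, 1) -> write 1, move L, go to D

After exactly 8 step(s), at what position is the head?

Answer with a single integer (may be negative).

Step 1: in state A at pos 0, read 0 -> (A,0)->write 1,move R,goto D. Now: state=D, head=1, tape[-1..2]=0100 (head:   ^)
Step 2: in state D at pos 1, read 0 -> (D,0)->write 1,move L,goto C. Now: state=C, head=0, tape[-1..2]=0110 (head:  ^)
Step 3: in state C at pos 0, read 1 -> (C,1)->write 1,move L,goto A. Now: state=A, head=-1, tape[-2..2]=00110 (head:  ^)
Step 4: in state A at pos -1, read 0 -> (A,0)->write 1,move R,goto D. Now: state=D, head=0, tape[-2..2]=01110 (head:   ^)
Step 5: in state D at pos 0, read 1 -> (D,1)->write 1,move L,goto D. Now: state=D, head=-1, tape[-2..2]=01110 (head:  ^)
Step 6: in state D at pos -1, read 1 -> (D,1)->write 1,move L,goto D. Now: state=D, head=-2, tape[-3..2]=001110 (head:  ^)
Step 7: in state D at pos -2, read 0 -> (D,0)->write 1,move L,goto C. Now: state=C, head=-3, tape[-4..2]=0011110 (head:  ^)
Step 8: in state C at pos -3, read 0 -> (C,0)->write 1,move R,goto A. Now: state=A, head=-2, tape[-4..2]=0111110 (head:   ^)

Answer: -2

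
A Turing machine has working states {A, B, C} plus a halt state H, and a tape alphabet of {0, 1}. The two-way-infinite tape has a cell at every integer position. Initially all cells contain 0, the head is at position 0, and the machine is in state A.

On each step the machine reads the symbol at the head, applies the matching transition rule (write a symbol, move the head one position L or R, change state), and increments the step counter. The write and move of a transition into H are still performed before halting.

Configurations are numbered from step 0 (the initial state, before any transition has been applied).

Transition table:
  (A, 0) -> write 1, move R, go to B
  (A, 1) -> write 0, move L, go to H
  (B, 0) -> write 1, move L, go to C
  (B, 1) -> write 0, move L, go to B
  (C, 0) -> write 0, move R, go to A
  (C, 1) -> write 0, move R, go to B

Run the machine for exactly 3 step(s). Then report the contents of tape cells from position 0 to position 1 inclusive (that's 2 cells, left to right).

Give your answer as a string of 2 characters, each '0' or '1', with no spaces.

Answer: 01

Derivation:
Step 1: in state A at pos 0, read 0 -> (A,0)->write 1,move R,goto B. Now: state=B, head=1, tape[-1..2]=0100 (head:   ^)
Step 2: in state B at pos 1, read 0 -> (B,0)->write 1,move L,goto C. Now: state=C, head=0, tape[-1..2]=0110 (head:  ^)
Step 3: in state C at pos 0, read 1 -> (C,1)->write 0,move R,goto B. Now: state=B, head=1, tape[-1..2]=0010 (head:   ^)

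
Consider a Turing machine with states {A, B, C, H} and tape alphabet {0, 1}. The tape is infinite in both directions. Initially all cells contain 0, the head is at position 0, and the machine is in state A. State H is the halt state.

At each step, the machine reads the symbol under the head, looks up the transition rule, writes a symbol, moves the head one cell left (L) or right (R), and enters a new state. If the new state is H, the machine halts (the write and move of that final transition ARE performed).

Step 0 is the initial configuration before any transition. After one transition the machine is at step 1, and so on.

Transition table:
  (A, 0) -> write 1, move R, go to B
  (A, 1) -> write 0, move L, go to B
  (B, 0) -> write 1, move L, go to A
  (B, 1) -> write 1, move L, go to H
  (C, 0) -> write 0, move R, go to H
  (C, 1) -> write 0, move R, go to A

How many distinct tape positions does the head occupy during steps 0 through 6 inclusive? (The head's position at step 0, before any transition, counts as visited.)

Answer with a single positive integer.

Step 1: in state A at pos 0, read 0 -> (A,0)->write 1,move R,goto B. Now: state=B, head=1, tape[-1..2]=0100 (head:   ^)
Step 2: in state B at pos 1, read 0 -> (B,0)->write 1,move L,goto A. Now: state=A, head=0, tape[-1..2]=0110 (head:  ^)
Step 3: in state A at pos 0, read 1 -> (A,1)->write 0,move L,goto B. Now: state=B, head=-1, tape[-2..2]=00010 (head:  ^)
Step 4: in state B at pos -1, read 0 -> (B,0)->write 1,move L,goto A. Now: state=A, head=-2, tape[-3..2]=001010 (head:  ^)
Step 5: in state A at pos -2, read 0 -> (A,0)->write 1,move R,goto B. Now: state=B, head=-1, tape[-3..2]=011010 (head:   ^)
Step 6: in state B at pos -1, read 1 -> (B,1)->write 1,move L,goto H. Now: state=H, head=-2, tape[-3..2]=011010 (head:  ^)
Head positions at steps 0..6: starting at 0, distinct positions visited = {-2, -1, 0, 1} -> 4 position(s)

Answer: 4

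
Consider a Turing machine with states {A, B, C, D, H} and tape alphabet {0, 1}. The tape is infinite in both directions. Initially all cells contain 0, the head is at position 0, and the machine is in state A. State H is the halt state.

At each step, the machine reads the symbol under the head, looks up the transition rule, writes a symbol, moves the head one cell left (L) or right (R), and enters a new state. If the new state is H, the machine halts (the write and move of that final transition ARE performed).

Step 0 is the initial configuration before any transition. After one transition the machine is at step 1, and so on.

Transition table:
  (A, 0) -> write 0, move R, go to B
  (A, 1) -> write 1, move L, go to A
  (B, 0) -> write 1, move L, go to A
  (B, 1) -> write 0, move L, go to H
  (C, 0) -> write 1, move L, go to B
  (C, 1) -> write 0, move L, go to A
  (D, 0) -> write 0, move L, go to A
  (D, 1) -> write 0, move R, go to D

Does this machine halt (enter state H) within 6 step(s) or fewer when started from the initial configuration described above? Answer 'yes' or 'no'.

Answer: yes

Derivation:
Step 1: in state A at pos 0, read 0 -> (A,0)->write 0,move R,goto B. Now: state=B, head=1, tape[-1..2]=0000 (head:   ^)
Step 2: in state B at pos 1, read 0 -> (B,0)->write 1,move L,goto A. Now: state=A, head=0, tape[-1..2]=0010 (head:  ^)
Step 3: in state A at pos 0, read 0 -> (A,0)->write 0,move R,goto B. Now: state=B, head=1, tape[-1..2]=0010 (head:   ^)
Step 4: in state B at pos 1, read 1 -> (B,1)->write 0,move L,goto H. Now: state=H, head=0, tape[-1..2]=0000 (head:  ^)
State H reached at step 4; 4 <= 6 -> yes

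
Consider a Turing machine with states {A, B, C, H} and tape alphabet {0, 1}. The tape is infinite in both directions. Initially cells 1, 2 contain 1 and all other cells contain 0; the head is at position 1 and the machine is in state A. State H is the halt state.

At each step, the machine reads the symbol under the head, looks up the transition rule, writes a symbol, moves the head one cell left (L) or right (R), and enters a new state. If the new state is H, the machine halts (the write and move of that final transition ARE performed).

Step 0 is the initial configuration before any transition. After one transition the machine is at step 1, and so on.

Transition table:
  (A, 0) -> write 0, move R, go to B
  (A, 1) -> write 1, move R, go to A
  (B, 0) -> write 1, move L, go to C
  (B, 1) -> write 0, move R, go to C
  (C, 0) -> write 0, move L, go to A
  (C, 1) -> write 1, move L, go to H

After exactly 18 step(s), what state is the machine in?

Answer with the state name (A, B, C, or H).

Answer: C

Derivation:
Step 1: in state A at pos 1, read 1 -> (A,1)->write 1,move R,goto A. Now: state=A, head=2, tape[0..3]=0110 (head:   ^)
Step 2: in state A at pos 2, read 1 -> (A,1)->write 1,move R,goto A. Now: state=A, head=3, tape[0..4]=01100 (head:    ^)
Step 3: in state A at pos 3, read 0 -> (A,0)->write 0,move R,goto B. Now: state=B, head=4, tape[0..5]=011000 (head:     ^)
Step 4: in state B at pos 4, read 0 -> (B,0)->write 1,move L,goto C. Now: state=C, head=3, tape[0..5]=011010 (head:    ^)
Step 5: in state C at pos 3, read 0 -> (C,0)->write 0,move L,goto A. Now: state=A, head=2, tape[0..5]=011010 (head:   ^)
Step 6: in state A at pos 2, read 1 -> (A,1)->write 1,move R,goto A. Now: state=A, head=3, tape[0..5]=011010 (head:    ^)
Step 7: in state A at pos 3, read 0 -> (A,0)->write 0,move R,goto B. Now: state=B, head=4, tape[0..5]=011010 (head:     ^)
Step 8: in state B at pos 4, read 1 -> (B,1)->write 0,move R,goto C. Now: state=C, head=5, tape[0..6]=0110000 (head:      ^)
Step 9: in state C at pos 5, read 0 -> (C,0)->write 0,move L,goto A. Now: state=A, head=4, tape[0..6]=0110000 (head:     ^)
Step 10: in state A at pos 4, read 0 -> (A,0)->write 0,move R,goto B. Now: state=B, head=5, tape[0..6]=0110000 (head:      ^)
Step 11: in state B at pos 5, read 0 -> (B,0)->write 1,move L,goto C. Now: state=C, head=4, tape[0..6]=0110010 (head:     ^)
Step 12: in state C at pos 4, read 0 -> (C,0)->write 0,move L,goto A. Now: state=A, head=3, tape[0..6]=0110010 (head:    ^)
Step 13: in state A at pos 3, read 0 -> (A,0)->write 0,move R,goto B. Now: state=B, head=4, tape[0..6]=0110010 (head:     ^)
Step 14: in state B at pos 4, read 0 -> (B,0)->write 1,move L,goto C. Now: state=C, head=3, tape[0..6]=0110110 (head:    ^)
Step 15: in state C at pos 3, read 0 -> (C,0)->write 0,move L,goto A. Now: state=A, head=2, tape[0..6]=0110110 (head:   ^)
Step 16: in state A at pos 2, read 1 -> (A,1)->write 1,move R,goto A. Now: state=A, head=3, tape[0..6]=0110110 (head:    ^)
Step 17: in state A at pos 3, read 0 -> (A,0)->write 0,move R,goto B. Now: state=B, head=4, tape[0..6]=0110110 (head:     ^)
Step 18: in state B at pos 4, read 1 -> (B,1)->write 0,move R,goto C. Now: state=C, head=5, tape[0..6]=0110010 (head:      ^)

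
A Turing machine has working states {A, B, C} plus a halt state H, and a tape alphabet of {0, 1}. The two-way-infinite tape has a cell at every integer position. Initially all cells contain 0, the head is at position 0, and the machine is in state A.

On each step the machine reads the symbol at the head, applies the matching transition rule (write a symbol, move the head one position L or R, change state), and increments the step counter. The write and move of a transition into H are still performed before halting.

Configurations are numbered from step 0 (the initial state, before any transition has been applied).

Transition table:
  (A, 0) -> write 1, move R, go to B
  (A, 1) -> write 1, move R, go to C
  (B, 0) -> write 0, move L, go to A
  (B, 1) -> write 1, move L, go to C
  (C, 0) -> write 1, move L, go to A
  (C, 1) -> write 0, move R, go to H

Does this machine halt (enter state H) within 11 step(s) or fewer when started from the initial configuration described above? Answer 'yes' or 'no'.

Step 1: in state A at pos 0, read 0 -> (A,0)->write 1,move R,goto B. Now: state=B, head=1, tape[-1..2]=0100 (head:   ^)
Step 2: in state B at pos 1, read 0 -> (B,0)->write 0,move L,goto A. Now: state=A, head=0, tape[-1..2]=0100 (head:  ^)
Step 3: in state A at pos 0, read 1 -> (A,1)->write 1,move R,goto C. Now: state=C, head=1, tape[-1..2]=0100 (head:   ^)
Step 4: in state C at pos 1, read 0 -> (C,0)->write 1,move L,goto A. Now: state=A, head=0, tape[-1..2]=0110 (head:  ^)
Step 5: in state A at pos 0, read 1 -> (A,1)->write 1,move R,goto C. Now: state=C, head=1, tape[-1..2]=0110 (head:   ^)
Step 6: in state C at pos 1, read 1 -> (C,1)->write 0,move R,goto H. Now: state=H, head=2, tape[-1..3]=01000 (head:    ^)
State H reached at step 6; 6 <= 11 -> yes

Answer: yes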